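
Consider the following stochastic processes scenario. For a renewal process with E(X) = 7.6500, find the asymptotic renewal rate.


Long-run renewal rate = 1/E(X)
= 1/7.6500
= 0.1307

0.1307


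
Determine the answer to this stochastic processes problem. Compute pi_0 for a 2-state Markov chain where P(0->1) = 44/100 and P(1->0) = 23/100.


Stationary distribution: pi_0 = p10/(p01+p10), pi_1 = p01/(p01+p10)
p01 = 0.4400, p10 = 0.2300
pi_0 = 0.3433

0.3433


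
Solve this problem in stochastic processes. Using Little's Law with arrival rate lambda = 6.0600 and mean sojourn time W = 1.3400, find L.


Little's Law: L = lambda * W
= 6.0600 * 1.3400
= 8.1204

8.1204


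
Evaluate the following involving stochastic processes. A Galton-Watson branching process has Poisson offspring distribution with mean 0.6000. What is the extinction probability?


Since mu = 0.6000 <= 1, extinction probability = 1.

1.0000


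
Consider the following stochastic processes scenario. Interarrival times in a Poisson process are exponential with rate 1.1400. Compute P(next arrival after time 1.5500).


P(X > t) = exp(-lambda * t)
= exp(-1.1400 * 1.5500)
= exp(-1.7670) = 0.1708

0.1708


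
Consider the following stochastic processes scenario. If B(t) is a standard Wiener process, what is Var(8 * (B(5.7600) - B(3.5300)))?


Var(alpha*(B(t)-B(s))) = alpha^2 * (t-s)
= 8^2 * (5.7600 - 3.5300)
= 64 * 2.2300
= 142.7200

142.7200


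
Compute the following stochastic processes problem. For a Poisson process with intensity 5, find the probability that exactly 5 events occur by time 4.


P(N(t)=k) = (lambda*t)^k * exp(-lambda*t) / k!
lambda*t = 20
= 20^5 * exp(-20) / 5!
= 3200000 * 2.0612e-09 / 120
= 5.4964e-05

5.4964e-05


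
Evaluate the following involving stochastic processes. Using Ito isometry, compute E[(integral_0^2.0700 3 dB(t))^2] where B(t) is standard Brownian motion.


By Ito isometry: E[(int f dB)^2] = int f^2 dt
= 3^2 * 2.0700
= 9 * 2.0700 = 18.6300

18.6300


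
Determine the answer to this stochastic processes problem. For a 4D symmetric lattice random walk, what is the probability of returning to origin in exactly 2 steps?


P(return in 2 steps) = P(reverse first step) = 1/(2d)
= 1/8
= 0.1250

0.1250


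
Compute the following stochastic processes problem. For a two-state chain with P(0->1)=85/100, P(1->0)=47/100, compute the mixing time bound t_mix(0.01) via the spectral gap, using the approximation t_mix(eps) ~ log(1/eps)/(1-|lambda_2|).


lambda_2 = |1 - p01 - p10| = |1 - 0.8500 - 0.4700| = 0.3200
t_mix ~ log(1/eps)/(1 - |lambda_2|)
= log(100)/(1 - 0.3200) = 4.6052/0.6800
= 6.7723

6.7723


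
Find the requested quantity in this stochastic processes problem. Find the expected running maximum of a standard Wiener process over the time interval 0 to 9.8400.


E(max B(s)) = sqrt(2t/pi)
= sqrt(2*9.8400/pi)
= sqrt(6.2643)
= 2.5029

2.5029


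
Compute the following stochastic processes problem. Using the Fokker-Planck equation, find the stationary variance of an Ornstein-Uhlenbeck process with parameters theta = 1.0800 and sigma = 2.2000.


Stationary variance = sigma^2 / (2*theta)
= 2.2000^2 / (2*1.0800)
= 4.8400 / 2.1600
= 2.2407

2.2407


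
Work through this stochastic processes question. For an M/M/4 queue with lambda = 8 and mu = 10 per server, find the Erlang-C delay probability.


a = lambda/mu = 0.8000
rho = a/c = 0.2000
Erlang-C formula applied:
C(c,a) = 0.0096

0.0096


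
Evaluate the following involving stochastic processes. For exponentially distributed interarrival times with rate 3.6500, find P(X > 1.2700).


P(X > t) = exp(-lambda * t)
= exp(-3.6500 * 1.2700)
= exp(-4.6355) = 0.0097

0.0097


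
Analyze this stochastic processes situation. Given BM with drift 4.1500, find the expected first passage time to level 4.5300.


Expected first passage time = a/mu
= 4.5300/4.1500
= 1.0916

1.0916


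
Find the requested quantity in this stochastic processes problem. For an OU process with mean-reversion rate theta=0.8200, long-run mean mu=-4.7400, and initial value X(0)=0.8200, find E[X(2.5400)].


E[X(t)] = mu + (X(0) - mu)*exp(-theta*t)
= -4.7400 + (0.8200 - -4.7400)*exp(-0.8200*2.5400)
= -4.7400 + 5.5600 * 0.1246
= -4.0473

-4.0473


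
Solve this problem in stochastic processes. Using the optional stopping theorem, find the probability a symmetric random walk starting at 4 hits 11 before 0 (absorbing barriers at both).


By optional stopping theorem: E(M at tau) = M(0) = 4
P(hit 11)*11 + P(hit 0)*0 = 4
P(hit 11) = (4 - 0)/(11 - 0) = 4/11 = 0.3636

0.3636


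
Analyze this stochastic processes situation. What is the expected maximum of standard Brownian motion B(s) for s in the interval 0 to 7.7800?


E(max B(s)) = sqrt(2t/pi)
= sqrt(2*7.7800/pi)
= sqrt(4.9529)
= 2.2255

2.2255


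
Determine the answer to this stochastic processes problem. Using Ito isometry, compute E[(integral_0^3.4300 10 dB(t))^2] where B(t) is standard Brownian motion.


By Ito isometry: E[(int f dB)^2] = int f^2 dt
= 10^2 * 3.4300
= 100 * 3.4300 = 343.0000

343.0000


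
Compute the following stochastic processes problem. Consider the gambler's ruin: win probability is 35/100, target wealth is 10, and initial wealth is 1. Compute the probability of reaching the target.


Gambler's ruin formula:
r = q/p = 0.6500/0.3500 = 1.8571
P(win) = (1 - r^i)/(1 - r^N)
= (1 - 1.8571^1)/(1 - 1.8571^10)
= 0.0018

0.0018


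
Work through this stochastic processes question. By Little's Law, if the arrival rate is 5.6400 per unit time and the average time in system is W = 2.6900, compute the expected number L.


Little's Law: L = lambda * W
= 5.6400 * 2.6900
= 15.1716

15.1716


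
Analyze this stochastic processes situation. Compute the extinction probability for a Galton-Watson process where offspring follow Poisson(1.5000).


Since mu = 1.5000 > 1, extinction prob q < 1.
Solve s = exp(mu*(s-1)) iteratively.
q = 0.4172

0.4172


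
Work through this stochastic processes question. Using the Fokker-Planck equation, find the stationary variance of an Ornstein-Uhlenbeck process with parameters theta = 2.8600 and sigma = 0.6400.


Stationary variance = sigma^2 / (2*theta)
= 0.6400^2 / (2*2.8600)
= 0.4096 / 5.7200
= 0.0716

0.0716


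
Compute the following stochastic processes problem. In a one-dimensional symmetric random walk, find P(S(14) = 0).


P(S(14) = 0) = C(14,7) / 4^7
= 3432 / 16384
= 0.2095

0.2095


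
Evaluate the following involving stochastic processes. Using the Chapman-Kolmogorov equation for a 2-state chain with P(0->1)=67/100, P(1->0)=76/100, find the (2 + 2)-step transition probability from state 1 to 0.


P^4 = P^2 * P^2
Computing via matrix multiplication of the transition matrix.
Entry (1,0) of P^4 = 0.5133

0.5133


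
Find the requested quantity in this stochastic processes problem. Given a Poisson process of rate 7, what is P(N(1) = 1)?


P(N(t)=k) = (lambda*t)^k * exp(-lambda*t) / k!
lambda*t = 7
= 7^1 * exp(-7) / 1!
= 7 * 9.1188e-04 / 1
= 0.0064

0.0064


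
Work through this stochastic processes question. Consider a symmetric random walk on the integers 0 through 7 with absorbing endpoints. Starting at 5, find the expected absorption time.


For symmetric RW on 0,...,N with absorbing barriers, E(i) = i*(N-i)
E(5) = 5 * 2 = 10

10


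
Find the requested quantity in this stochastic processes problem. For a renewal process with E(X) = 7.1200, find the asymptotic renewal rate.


Long-run renewal rate = 1/E(X)
= 1/7.1200
= 0.1404

0.1404


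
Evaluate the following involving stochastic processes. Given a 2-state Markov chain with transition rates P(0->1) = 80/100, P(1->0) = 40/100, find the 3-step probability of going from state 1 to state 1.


Computing P^3 by matrix multiplication.
P = [[0.2000, 0.8000], [0.4000, 0.6000]]
After raising P to the power 3:
P^3(1,1) = 0.6640

0.6640


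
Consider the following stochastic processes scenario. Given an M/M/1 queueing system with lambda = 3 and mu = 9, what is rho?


rho = lambda/mu
= 3/9
= 0.3333

0.3333


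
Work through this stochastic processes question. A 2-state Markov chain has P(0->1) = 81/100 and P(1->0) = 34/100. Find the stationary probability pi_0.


Stationary distribution: pi_0 = p10/(p01+p10), pi_1 = p01/(p01+p10)
p01 = 0.8100, p10 = 0.3400
pi_0 = 0.2957

0.2957


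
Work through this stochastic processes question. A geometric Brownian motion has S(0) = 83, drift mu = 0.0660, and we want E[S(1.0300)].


E[S(t)] = S(0) * exp(mu * t)
= 83 * exp(0.0660 * 1.0300)
= 83 * 1.0703
= 88.8385

88.8385


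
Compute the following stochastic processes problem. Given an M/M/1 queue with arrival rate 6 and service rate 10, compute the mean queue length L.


rho = 6/10 = 0.6000
L = rho/(1-rho)
= 0.6000/0.4000
= 1.5000

1.5000


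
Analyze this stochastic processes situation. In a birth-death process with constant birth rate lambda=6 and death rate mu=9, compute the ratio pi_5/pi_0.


For birth-death process, pi_n/pi_0 = (lambda/mu)^n
= (6/9)^5
= 0.1317

0.1317


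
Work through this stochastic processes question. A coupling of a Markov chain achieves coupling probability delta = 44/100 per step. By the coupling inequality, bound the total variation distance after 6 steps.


TV distance bound <= (1-delta)^n
= (1 - 0.4400)^6
= 0.5600^6
= 0.0308

0.0308


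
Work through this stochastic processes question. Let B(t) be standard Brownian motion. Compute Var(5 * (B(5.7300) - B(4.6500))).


Var(alpha*(B(t)-B(s))) = alpha^2 * (t-s)
= 5^2 * (5.7300 - 4.6500)
= 25 * 1.0800
= 27.0000

27.0000


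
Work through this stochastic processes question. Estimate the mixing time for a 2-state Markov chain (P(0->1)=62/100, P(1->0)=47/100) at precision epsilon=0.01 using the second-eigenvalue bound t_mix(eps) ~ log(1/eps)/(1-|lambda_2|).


lambda_2 = |1 - p01 - p10| = |1 - 0.6200 - 0.4700| = 0.0900
t_mix ~ log(1/eps)/(1 - |lambda_2|)
= log(100)/(1 - 0.0900) = 4.6052/0.9100
= 5.0606

5.0606


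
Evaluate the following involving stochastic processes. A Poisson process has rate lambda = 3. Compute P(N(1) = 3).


P(N(t)=k) = (lambda*t)^k * exp(-lambda*t) / k!
lambda*t = 3
= 3^3 * exp(-3) / 3!
= 27 * 0.0498 / 6
= 0.2240

0.2240


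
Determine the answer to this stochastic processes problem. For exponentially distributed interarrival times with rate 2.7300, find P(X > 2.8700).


P(X > t) = exp(-lambda * t)
= exp(-2.7300 * 2.8700)
= exp(-7.8351) = 3.9560e-04

3.9560e-04


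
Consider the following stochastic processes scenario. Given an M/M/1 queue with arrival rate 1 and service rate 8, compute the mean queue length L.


rho = 1/8 = 0.1250
L = rho/(1-rho)
= 0.1250/0.8750
= 0.1429

0.1429


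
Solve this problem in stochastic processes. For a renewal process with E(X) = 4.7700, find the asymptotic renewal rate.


Long-run renewal rate = 1/E(X)
= 1/4.7700
= 0.2096

0.2096


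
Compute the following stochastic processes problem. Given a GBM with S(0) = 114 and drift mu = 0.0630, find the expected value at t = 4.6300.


E[S(t)] = S(0) * exp(mu * t)
= 114 * exp(0.0630 * 4.6300)
= 114 * 1.3387
= 152.6104

152.6104


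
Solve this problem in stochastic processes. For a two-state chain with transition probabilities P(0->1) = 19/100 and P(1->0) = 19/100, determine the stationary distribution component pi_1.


Stationary distribution: pi_0 = p10/(p01+p10), pi_1 = p01/(p01+p10)
p01 = 0.1900, p10 = 0.1900
pi_1 = 0.5000

0.5000


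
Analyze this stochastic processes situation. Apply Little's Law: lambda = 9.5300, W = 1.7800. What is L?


Little's Law: L = lambda * W
= 9.5300 * 1.7800
= 16.9634

16.9634


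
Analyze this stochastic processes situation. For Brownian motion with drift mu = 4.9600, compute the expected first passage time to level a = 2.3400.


Expected first passage time = a/mu
= 2.3400/4.9600
= 0.4718

0.4718


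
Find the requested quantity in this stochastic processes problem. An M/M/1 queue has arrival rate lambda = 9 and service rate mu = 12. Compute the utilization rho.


rho = lambda/mu
= 9/12
= 0.7500

0.7500


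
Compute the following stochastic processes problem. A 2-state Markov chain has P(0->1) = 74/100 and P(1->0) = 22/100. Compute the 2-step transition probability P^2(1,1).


Computing P^2 by matrix multiplication.
P = [[0.2600, 0.7400], [0.2200, 0.7800]]
After raising P to the power 2:
P^2(1,1) = 0.7712

0.7712


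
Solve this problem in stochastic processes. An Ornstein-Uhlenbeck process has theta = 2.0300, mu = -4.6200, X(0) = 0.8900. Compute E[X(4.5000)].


E[X(t)] = mu + (X(0) - mu)*exp(-theta*t)
= -4.6200 + (0.8900 - -4.6200)*exp(-2.0300*4.5000)
= -4.6200 + 5.5100 * 1.0783e-04
= -4.6194

-4.6194


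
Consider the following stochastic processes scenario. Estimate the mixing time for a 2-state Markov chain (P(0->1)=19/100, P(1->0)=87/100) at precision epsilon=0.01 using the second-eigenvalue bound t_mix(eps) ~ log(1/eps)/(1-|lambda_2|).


lambda_2 = |1 - p01 - p10| = |1 - 0.1900 - 0.8700| = 0.0600
t_mix ~ log(1/eps)/(1 - |lambda_2|)
= log(100)/(1 - 0.0600) = 4.6052/0.9400
= 4.8991

4.8991


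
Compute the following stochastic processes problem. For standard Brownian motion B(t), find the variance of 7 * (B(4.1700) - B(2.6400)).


Var(alpha*(B(t)-B(s))) = alpha^2 * (t-s)
= 7^2 * (4.1700 - 2.6400)
= 49 * 1.5300
= 74.9700

74.9700


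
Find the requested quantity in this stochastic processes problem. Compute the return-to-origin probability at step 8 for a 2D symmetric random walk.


P = C(8,4)^2 / 4^8
= 70^2 / 65536
= 4900 / 65536
= 0.0748

0.0748


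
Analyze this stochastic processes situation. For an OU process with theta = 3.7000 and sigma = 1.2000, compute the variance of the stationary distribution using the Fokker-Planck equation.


Stationary variance = sigma^2 / (2*theta)
= 1.2000^2 / (2*3.7000)
= 1.4400 / 7.4000
= 0.1946

0.1946


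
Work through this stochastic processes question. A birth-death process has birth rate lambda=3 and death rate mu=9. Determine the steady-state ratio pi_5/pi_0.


For birth-death process, pi_n/pi_0 = (lambda/mu)^n
= (3/9)^5
= 0.0041

0.0041


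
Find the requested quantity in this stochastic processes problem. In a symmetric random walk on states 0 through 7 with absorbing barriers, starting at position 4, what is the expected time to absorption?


For symmetric RW on 0,...,N with absorbing barriers, E(i) = i*(N-i)
E(4) = 4 * 3 = 12

12


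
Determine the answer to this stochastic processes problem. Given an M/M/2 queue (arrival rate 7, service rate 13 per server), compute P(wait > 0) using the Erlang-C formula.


a = lambda/mu = 0.5385
rho = a/c = 0.2692
Erlang-C formula applied:
C(c,a) = 0.1142

0.1142


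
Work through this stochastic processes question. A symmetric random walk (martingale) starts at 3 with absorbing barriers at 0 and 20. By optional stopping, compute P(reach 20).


By optional stopping theorem: E(M at tau) = M(0) = 3
P(hit 20)*20 + P(hit 0)*0 = 3
P(hit 20) = (3 - 0)/(20 - 0) = 3/20 = 0.1500

0.1500


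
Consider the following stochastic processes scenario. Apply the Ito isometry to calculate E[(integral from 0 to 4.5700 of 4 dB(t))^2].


By Ito isometry: E[(int f dB)^2] = int f^2 dt
= 4^2 * 4.5700
= 16 * 4.5700 = 73.1200

73.1200


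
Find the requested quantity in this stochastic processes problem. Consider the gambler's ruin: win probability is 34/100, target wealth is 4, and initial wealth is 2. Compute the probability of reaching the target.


Gambler's ruin formula:
r = q/p = 0.6600/0.3400 = 1.9412
P(win) = (1 - r^i)/(1 - r^N)
= (1 - 1.9412^2)/(1 - 1.9412^4)
= 0.2097

0.2097


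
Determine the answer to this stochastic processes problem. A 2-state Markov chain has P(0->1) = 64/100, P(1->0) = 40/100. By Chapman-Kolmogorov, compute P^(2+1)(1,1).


P^3 = P^2 * P^1
Computing via matrix multiplication of the transition matrix.
Entry (1,1) of P^3 = 0.6154

0.6154


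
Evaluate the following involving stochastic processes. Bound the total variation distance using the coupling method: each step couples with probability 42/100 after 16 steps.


TV distance bound <= (1-delta)^n
= (1 - 0.4200)^16
= 0.5800^16
= 1.6400e-04

1.6400e-04


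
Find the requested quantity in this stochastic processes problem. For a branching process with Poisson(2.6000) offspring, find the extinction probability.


Since mu = 2.6000 > 1, extinction prob q < 1.
Solve s = exp(mu*(s-1)) iteratively.
q = 0.0951

0.0951


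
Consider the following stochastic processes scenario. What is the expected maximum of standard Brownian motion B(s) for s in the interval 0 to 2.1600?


E(max B(s)) = sqrt(2t/pi)
= sqrt(2*2.1600/pi)
= sqrt(1.3751)
= 1.1726

1.1726


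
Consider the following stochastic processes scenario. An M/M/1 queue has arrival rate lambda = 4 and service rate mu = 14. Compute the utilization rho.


rho = lambda/mu
= 4/14
= 0.2857

0.2857


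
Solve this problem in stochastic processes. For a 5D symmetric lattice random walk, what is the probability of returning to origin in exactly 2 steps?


P(return in 2 steps) = P(reverse first step) = 1/(2d)
= 1/10
= 0.1000

0.1000


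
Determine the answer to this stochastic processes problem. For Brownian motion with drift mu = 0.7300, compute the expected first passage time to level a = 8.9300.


Expected first passage time = a/mu
= 8.9300/0.7300
= 12.2329

12.2329


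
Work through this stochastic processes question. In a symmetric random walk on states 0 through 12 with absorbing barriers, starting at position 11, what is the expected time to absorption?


For symmetric RW on 0,...,N with absorbing barriers, E(i) = i*(N-i)
E(11) = 11 * 1 = 11

11


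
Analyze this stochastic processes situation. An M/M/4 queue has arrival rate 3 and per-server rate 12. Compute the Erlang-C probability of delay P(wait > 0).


a = lambda/mu = 0.2500
rho = a/c = 0.0625
Erlang-C formula applied:
C(c,a) = 1.3521e-04

1.3521e-04


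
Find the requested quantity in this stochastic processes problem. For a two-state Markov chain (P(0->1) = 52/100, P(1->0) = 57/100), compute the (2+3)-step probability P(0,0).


P^5 = P^2 * P^3
Computing via matrix multiplication of the transition matrix.
Entry (0,0) of P^5 = 0.5229

0.5229


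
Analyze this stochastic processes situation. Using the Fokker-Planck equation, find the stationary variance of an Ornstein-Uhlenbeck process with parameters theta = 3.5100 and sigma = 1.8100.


Stationary variance = sigma^2 / (2*theta)
= 1.8100^2 / (2*3.5100)
= 3.2761 / 7.0200
= 0.4667

0.4667


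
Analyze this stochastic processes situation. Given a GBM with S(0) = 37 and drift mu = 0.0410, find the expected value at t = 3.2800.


E[S(t)] = S(0) * exp(mu * t)
= 37 * exp(0.0410 * 3.2800)
= 37 * 1.1439
= 42.3258

42.3258


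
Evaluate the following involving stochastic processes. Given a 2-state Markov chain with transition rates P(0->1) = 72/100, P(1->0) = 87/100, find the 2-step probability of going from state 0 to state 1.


Computing P^2 by matrix multiplication.
P = [[0.2800, 0.7200], [0.8700, 0.1300]]
After raising P to the power 2:
P^2(0,1) = 0.2952

0.2952


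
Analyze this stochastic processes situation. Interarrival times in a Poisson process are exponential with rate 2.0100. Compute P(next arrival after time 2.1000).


P(X > t) = exp(-lambda * t)
= exp(-2.0100 * 2.1000)
= exp(-4.2210) = 0.0147

0.0147


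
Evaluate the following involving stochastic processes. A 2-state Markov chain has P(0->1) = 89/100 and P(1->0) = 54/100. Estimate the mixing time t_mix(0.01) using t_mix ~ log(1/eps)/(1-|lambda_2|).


lambda_2 = |1 - p01 - p10| = |1 - 0.8900 - 0.5400| = 0.4300
t_mix ~ log(1/eps)/(1 - |lambda_2|)
= log(100)/(1 - 0.4300) = 4.6052/0.5700
= 8.0792

8.0792


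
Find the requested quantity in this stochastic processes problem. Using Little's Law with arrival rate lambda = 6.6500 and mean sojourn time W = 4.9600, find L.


Little's Law: L = lambda * W
= 6.6500 * 4.9600
= 32.9840

32.9840


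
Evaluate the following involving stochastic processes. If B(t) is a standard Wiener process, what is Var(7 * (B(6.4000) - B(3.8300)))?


Var(alpha*(B(t)-B(s))) = alpha^2 * (t-s)
= 7^2 * (6.4000 - 3.8300)
= 49 * 2.5700
= 125.9300

125.9300


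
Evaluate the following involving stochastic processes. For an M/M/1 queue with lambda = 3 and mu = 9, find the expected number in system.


rho = 3/9 = 0.3333
L = rho/(1-rho)
= 0.3333/0.6667
= 0.5000

0.5000


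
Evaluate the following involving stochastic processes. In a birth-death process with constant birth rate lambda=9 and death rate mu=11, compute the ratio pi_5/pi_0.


For birth-death process, pi_n/pi_0 = (lambda/mu)^n
= (9/11)^5
= 0.3666

0.3666


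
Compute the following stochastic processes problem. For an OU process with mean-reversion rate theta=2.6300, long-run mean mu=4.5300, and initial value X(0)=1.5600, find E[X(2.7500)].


E[X(t)] = mu + (X(0) - mu)*exp(-theta*t)
= 4.5300 + (1.5600 - 4.5300)*exp(-2.6300*2.7500)
= 4.5300 + -2.9700 * 7.2271e-04
= 4.5279

4.5279


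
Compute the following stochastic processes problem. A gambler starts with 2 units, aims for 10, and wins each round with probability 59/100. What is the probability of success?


Gambler's ruin formula:
r = q/p = 0.4100/0.5900 = 0.6949
P(win) = (1 - r^i)/(1 - r^N)
= (1 - 0.6949^2)/(1 - 0.6949^10)
= 0.5310

0.5310


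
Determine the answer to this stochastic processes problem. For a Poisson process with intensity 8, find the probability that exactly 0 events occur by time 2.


P(N(t)=k) = (lambda*t)^k * exp(-lambda*t) / k!
lambda*t = 16
= 16^0 * exp(-16) / 0!
= 1 * 1.1254e-07 / 1
= 1.1254e-07

1.1254e-07


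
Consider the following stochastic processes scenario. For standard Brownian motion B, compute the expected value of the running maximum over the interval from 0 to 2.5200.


E(max B(s)) = sqrt(2t/pi)
= sqrt(2*2.5200/pi)
= sqrt(1.6043)
= 1.2666

1.2666


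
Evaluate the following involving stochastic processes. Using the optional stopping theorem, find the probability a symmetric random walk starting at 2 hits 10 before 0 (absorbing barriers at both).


By optional stopping theorem: E(M at tau) = M(0) = 2
P(hit 10)*10 + P(hit 0)*0 = 2
P(hit 10) = (2 - 0)/(10 - 0) = 1/5 = 0.2000

0.2000


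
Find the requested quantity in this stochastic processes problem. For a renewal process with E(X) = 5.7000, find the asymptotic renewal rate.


Long-run renewal rate = 1/E(X)
= 1/5.7000
= 0.1754

0.1754


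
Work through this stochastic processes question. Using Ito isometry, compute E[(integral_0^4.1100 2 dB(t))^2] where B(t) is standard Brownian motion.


By Ito isometry: E[(int f dB)^2] = int f^2 dt
= 2^2 * 4.1100
= 4 * 4.1100 = 16.4400

16.4400


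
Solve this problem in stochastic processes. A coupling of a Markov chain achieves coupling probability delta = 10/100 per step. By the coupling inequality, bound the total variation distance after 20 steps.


TV distance bound <= (1-delta)^n
= (1 - 0.1000)^20
= 0.9000^20
= 0.1216

0.1216


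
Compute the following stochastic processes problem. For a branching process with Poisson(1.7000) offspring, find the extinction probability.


Since mu = 1.7000 > 1, extinction prob q < 1.
Solve s = exp(mu*(s-1)) iteratively.
q = 0.3088

0.3088


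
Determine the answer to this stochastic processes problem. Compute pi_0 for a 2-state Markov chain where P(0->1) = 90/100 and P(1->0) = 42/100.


Stationary distribution: pi_0 = p10/(p01+p10), pi_1 = p01/(p01+p10)
p01 = 0.9000, p10 = 0.4200
pi_0 = 0.3182

0.3182


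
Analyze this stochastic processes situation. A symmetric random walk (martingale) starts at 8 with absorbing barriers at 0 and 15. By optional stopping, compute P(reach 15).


By optional stopping theorem: E(M at tau) = M(0) = 8
P(hit 15)*15 + P(hit 0)*0 = 8
P(hit 15) = (8 - 0)/(15 - 0) = 8/15 = 0.5333

0.5333


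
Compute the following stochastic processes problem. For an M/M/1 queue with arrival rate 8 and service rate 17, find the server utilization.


rho = lambda/mu
= 8/17
= 0.4706

0.4706


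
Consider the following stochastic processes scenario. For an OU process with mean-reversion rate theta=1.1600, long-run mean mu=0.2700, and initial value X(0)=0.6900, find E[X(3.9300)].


E[X(t)] = mu + (X(0) - mu)*exp(-theta*t)
= 0.2700 + (0.6900 - 0.2700)*exp(-1.1600*3.9300)
= 0.2700 + 0.4200 * 0.0105
= 0.2744

0.2744


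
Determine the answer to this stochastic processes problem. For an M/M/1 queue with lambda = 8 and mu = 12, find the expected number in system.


rho = 8/12 = 0.6667
L = rho/(1-rho)
= 0.6667/0.3333
= 2.0000

2.0000


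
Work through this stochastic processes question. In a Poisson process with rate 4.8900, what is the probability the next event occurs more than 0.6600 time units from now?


P(X > t) = exp(-lambda * t)
= exp(-4.8900 * 0.6600)
= exp(-3.2274) = 0.0397

0.0397


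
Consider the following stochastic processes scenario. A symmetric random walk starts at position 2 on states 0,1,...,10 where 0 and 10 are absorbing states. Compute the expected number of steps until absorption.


For symmetric RW on 0,...,N with absorbing barriers, E(i) = i*(N-i)
E(2) = 2 * 8 = 16

16


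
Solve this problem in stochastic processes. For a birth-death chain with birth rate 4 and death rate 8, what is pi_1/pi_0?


For birth-death process, pi_n/pi_0 = (lambda/mu)^n
= (4/8)^1
= 0.5000

0.5000


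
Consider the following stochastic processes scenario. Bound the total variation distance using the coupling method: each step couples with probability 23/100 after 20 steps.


TV distance bound <= (1-delta)^n
= (1 - 0.2300)^20
= 0.7700^20
= 0.0054

0.0054


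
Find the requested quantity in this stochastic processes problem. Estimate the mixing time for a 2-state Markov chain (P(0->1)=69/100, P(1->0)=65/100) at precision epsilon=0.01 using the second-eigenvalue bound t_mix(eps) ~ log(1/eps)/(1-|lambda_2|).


lambda_2 = |1 - p01 - p10| = |1 - 0.6900 - 0.6500| = 0.3400
t_mix ~ log(1/eps)/(1 - |lambda_2|)
= log(100)/(1 - 0.3400) = 4.6052/0.6600
= 6.9775

6.9775


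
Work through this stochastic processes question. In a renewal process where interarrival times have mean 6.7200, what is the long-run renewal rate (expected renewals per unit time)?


Long-run renewal rate = 1/E(X)
= 1/6.7200
= 0.1488

0.1488


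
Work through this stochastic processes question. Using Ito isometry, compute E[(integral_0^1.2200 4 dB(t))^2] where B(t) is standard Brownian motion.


By Ito isometry: E[(int f dB)^2] = int f^2 dt
= 4^2 * 1.2200
= 16 * 1.2200 = 19.5200

19.5200


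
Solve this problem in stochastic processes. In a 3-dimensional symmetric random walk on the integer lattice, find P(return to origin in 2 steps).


P(return in 2 steps) = P(reverse first step) = 1/(2d)
= 1/6
= 0.1667

0.1667


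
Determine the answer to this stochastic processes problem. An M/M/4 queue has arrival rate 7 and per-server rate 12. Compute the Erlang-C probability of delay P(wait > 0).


a = lambda/mu = 0.5833
rho = a/c = 0.1458
Erlang-C formula applied:
C(c,a) = 0.0032

0.0032


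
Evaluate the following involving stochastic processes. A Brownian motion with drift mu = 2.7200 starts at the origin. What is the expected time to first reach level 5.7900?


Expected first passage time = a/mu
= 5.7900/2.7200
= 2.1287

2.1287


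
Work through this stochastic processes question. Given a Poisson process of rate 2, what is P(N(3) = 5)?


P(N(t)=k) = (lambda*t)^k * exp(-lambda*t) / k!
lambda*t = 6
= 6^5 * exp(-6) / 5!
= 7776 * 0.0025 / 120
= 0.1606

0.1606


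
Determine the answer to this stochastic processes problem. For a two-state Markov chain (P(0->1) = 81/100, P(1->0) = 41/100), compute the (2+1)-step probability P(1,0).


P^3 = P^2 * P^1
Computing via matrix multiplication of the transition matrix.
Entry (1,0) of P^3 = 0.3396

0.3396


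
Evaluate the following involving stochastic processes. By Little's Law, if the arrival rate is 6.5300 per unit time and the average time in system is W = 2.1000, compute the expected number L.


Little's Law: L = lambda * W
= 6.5300 * 2.1000
= 13.7130

13.7130


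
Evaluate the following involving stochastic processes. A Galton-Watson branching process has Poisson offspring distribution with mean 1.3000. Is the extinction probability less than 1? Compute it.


Since mu = 1.3000 > 1, extinction prob q < 1.
Solve s = exp(mu*(s-1)) iteratively.
q = 0.5770

0.5770


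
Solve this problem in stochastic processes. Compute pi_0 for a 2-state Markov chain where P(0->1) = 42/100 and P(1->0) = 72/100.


Stationary distribution: pi_0 = p10/(p01+p10), pi_1 = p01/(p01+p10)
p01 = 0.4200, p10 = 0.7200
pi_0 = 0.6316

0.6316


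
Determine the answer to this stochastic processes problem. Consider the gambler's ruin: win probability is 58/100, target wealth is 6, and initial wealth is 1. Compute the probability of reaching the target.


Gambler's ruin formula:
r = q/p = 0.4200/0.5800 = 0.7241
P(win) = (1 - r^i)/(1 - r^N)
= (1 - 0.7241^1)/(1 - 0.7241^6)
= 0.3223

0.3223


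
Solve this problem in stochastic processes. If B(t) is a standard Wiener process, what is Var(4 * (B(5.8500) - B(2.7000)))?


Var(alpha*(B(t)-B(s))) = alpha^2 * (t-s)
= 4^2 * (5.8500 - 2.7000)
= 16 * 3.1500
= 50.4000

50.4000


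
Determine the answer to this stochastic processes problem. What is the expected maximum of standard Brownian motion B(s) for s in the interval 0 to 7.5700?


E(max B(s)) = sqrt(2t/pi)
= sqrt(2*7.5700/pi)
= sqrt(4.8192)
= 2.1953

2.1953


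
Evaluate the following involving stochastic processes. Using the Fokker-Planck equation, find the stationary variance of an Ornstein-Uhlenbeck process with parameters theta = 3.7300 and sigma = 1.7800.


Stationary variance = sigma^2 / (2*theta)
= 1.7800^2 / (2*3.7300)
= 3.1684 / 7.4600
= 0.4247

0.4247


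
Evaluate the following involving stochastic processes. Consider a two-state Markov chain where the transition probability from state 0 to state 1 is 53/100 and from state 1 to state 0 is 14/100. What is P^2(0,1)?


Computing P^2 by matrix multiplication.
P = [[0.4700, 0.5300], [0.1400, 0.8600]]
After raising P to the power 2:
P^2(0,1) = 0.7049

0.7049


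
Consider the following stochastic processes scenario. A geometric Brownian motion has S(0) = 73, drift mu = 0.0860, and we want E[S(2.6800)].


E[S(t)] = S(0) * exp(mu * t)
= 73 * exp(0.0860 * 2.6800)
= 73 * 1.2592
= 91.9219

91.9219


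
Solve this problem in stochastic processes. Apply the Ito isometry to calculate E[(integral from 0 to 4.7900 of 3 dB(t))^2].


By Ito isometry: E[(int f dB)^2] = int f^2 dt
= 3^2 * 4.7900
= 9 * 4.7900 = 43.1100

43.1100


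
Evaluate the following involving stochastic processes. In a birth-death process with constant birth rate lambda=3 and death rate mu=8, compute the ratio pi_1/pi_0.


For birth-death process, pi_n/pi_0 = (lambda/mu)^n
= (3/8)^1
= 0.3750

0.3750


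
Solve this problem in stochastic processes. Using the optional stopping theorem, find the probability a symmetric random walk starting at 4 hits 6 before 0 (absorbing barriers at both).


By optional stopping theorem: E(M at tau) = M(0) = 4
P(hit 6)*6 + P(hit 0)*0 = 4
P(hit 6) = (4 - 0)/(6 - 0) = 2/3 = 0.6667

0.6667


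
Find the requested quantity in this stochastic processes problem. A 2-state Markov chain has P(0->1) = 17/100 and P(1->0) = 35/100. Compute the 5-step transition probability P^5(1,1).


Computing P^5 by matrix multiplication.
P = [[0.8300, 0.1700], [0.3500, 0.6500]]
After raising P to the power 5:
P^5(1,1) = 0.3441

0.3441


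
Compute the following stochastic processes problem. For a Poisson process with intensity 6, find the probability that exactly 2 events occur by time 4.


P(N(t)=k) = (lambda*t)^k * exp(-lambda*t) / k!
lambda*t = 24
= 24^2 * exp(-24) / 2!
= 576 * 3.7751e-11 / 2
= 1.0872e-08

1.0872e-08


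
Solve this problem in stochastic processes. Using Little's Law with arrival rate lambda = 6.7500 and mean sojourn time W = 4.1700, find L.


Little's Law: L = lambda * W
= 6.7500 * 4.1700
= 28.1475

28.1475


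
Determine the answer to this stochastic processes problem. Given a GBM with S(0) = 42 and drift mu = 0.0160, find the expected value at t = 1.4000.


E[S(t)] = S(0) * exp(mu * t)
= 42 * exp(0.0160 * 1.4000)
= 42 * 1.0227
= 42.9514

42.9514


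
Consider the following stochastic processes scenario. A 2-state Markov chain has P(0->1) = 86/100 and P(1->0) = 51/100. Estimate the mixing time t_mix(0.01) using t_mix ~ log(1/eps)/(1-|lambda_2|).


lambda_2 = |1 - p01 - p10| = |1 - 0.8600 - 0.5100| = 0.3700
t_mix ~ log(1/eps)/(1 - |lambda_2|)
= log(100)/(1 - 0.3700) = 4.6052/0.6300
= 7.3098

7.3098


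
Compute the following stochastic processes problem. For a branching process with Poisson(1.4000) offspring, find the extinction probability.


Since mu = 1.4000 > 1, extinction prob q < 1.
Solve s = exp(mu*(s-1)) iteratively.
q = 0.4890

0.4890


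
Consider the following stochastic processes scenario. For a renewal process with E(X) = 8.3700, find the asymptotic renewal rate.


Long-run renewal rate = 1/E(X)
= 1/8.3700
= 0.1195

0.1195


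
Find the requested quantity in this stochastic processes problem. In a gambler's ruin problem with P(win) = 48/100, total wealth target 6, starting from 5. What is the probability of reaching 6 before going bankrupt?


Gambler's ruin formula:
r = q/p = 0.5200/0.4800 = 1.0833
P(win) = (1 - r^i)/(1 - r^N)
= (1 - 1.0833^5)/(1 - 1.0833^6)
= 0.7983

0.7983


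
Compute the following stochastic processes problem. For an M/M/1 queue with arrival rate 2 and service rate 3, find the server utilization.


rho = lambda/mu
= 2/3
= 0.6667

0.6667


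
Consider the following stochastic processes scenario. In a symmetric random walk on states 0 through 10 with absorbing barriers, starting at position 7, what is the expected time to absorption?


For symmetric RW on 0,...,N with absorbing barriers, E(i) = i*(N-i)
E(7) = 7 * 3 = 21

21


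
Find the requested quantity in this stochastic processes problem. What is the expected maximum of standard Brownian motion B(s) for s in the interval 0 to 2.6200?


E(max B(s)) = sqrt(2t/pi)
= sqrt(2*2.6200/pi)
= sqrt(1.6679)
= 1.2915

1.2915


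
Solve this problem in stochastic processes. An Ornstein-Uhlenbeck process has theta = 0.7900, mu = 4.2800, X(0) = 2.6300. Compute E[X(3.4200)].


E[X(t)] = mu + (X(0) - mu)*exp(-theta*t)
= 4.2800 + (2.6300 - 4.2800)*exp(-0.7900*3.4200)
= 4.2800 + -1.6500 * 0.0671
= 4.1693

4.1693


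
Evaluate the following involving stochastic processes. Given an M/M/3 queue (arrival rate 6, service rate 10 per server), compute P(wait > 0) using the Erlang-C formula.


a = lambda/mu = 0.6000
rho = a/c = 0.2000
Erlang-C formula applied:
C(c,a) = 0.0247

0.0247


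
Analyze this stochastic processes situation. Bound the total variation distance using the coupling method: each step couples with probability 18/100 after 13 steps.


TV distance bound <= (1-delta)^n
= (1 - 0.1800)^13
= 0.8200^13
= 0.0758

0.0758


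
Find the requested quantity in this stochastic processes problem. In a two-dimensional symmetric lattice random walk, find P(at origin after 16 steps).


P = C(16,8)^2 / 4^16
= 12870^2 / 4294967296
= 165636900 / 4294967296
= 0.0386

0.0386


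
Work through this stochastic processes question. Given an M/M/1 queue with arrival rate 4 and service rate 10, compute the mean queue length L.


rho = 4/10 = 0.4000
L = rho/(1-rho)
= 0.4000/0.6000
= 0.6667

0.6667


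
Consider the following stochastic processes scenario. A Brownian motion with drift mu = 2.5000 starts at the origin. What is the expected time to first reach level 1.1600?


Expected first passage time = a/mu
= 1.1600/2.5000
= 0.4640

0.4640


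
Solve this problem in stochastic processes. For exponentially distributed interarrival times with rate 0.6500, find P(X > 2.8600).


P(X > t) = exp(-lambda * t)
= exp(-0.6500 * 2.8600)
= exp(-1.8590) = 0.1558

0.1558


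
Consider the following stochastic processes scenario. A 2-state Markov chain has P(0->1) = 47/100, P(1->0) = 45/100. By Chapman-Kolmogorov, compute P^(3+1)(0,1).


P^4 = P^3 * P^1
Computing via matrix multiplication of the transition matrix.
Entry (0,1) of P^4 = 0.5108

0.5108


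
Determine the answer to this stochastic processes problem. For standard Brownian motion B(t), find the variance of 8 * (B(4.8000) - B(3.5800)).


Var(alpha*(B(t)-B(s))) = alpha^2 * (t-s)
= 8^2 * (4.8000 - 3.5800)
= 64 * 1.2200
= 78.0800

78.0800


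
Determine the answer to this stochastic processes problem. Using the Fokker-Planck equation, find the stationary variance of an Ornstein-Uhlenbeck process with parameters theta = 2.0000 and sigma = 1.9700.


Stationary variance = sigma^2 / (2*theta)
= 1.9700^2 / (2*2.0000)
= 3.8809 / 4.0000
= 0.9702

0.9702


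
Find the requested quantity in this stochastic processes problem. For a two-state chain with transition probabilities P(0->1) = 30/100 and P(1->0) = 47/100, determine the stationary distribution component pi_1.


Stationary distribution: pi_0 = p10/(p01+p10), pi_1 = p01/(p01+p10)
p01 = 0.3000, p10 = 0.4700
pi_1 = 0.3896

0.3896


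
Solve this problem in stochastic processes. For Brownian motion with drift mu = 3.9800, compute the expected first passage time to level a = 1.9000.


Expected first passage time = a/mu
= 1.9000/3.9800
= 0.4774

0.4774


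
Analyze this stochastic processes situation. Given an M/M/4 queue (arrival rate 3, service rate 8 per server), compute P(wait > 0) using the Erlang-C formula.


a = lambda/mu = 0.3750
rho = a/c = 0.0938
Erlang-C formula applied:
C(c,a) = 6.2488e-04

6.2488e-04


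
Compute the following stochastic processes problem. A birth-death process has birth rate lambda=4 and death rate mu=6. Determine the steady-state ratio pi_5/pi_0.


For birth-death process, pi_n/pi_0 = (lambda/mu)^n
= (4/6)^5
= 0.1317

0.1317


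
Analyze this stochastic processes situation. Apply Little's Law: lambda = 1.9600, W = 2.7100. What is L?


Little's Law: L = lambda * W
= 1.9600 * 2.7100
= 5.3116

5.3116


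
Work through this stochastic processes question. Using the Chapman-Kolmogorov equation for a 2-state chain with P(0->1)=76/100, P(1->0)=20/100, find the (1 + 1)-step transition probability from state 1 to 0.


P^2 = P^1 * P^1
Computing via matrix multiplication of the transition matrix.
Entry (1,0) of P^2 = 0.2080

0.2080


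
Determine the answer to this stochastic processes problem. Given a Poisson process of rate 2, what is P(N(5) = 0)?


P(N(t)=k) = (lambda*t)^k * exp(-lambda*t) / k!
lambda*t = 10
= 10^0 * exp(-10) / 0!
= 1 * 4.5400e-05 / 1
= 4.5400e-05

4.5400e-05


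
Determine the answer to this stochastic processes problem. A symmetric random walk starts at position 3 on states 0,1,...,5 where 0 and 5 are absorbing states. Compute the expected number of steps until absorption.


For symmetric RW on 0,...,N with absorbing barriers, E(i) = i*(N-i)
E(3) = 3 * 2 = 6

6


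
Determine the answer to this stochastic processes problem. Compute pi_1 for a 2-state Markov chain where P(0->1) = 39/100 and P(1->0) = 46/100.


Stationary distribution: pi_0 = p10/(p01+p10), pi_1 = p01/(p01+p10)
p01 = 0.3900, p10 = 0.4600
pi_1 = 0.4588

0.4588


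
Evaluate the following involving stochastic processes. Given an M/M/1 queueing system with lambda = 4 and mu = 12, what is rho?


rho = lambda/mu
= 4/12
= 0.3333

0.3333


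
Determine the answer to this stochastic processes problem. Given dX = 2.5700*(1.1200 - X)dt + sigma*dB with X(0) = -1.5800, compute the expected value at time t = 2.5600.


E[X(t)] = mu + (X(0) - mu)*exp(-theta*t)
= 1.1200 + (-1.5800 - 1.1200)*exp(-2.5700*2.5600)
= 1.1200 + -2.7000 * 0.0014
= 1.1162

1.1162
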